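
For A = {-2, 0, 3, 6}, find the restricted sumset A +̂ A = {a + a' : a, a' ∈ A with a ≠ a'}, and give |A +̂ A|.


Restricted sumset: A +̂ A = {a + a' : a ∈ A, a' ∈ A, a ≠ a'}.
Equivalently, take A + A and drop any sum 2a that is achievable ONLY as a + a for a ∈ A (i.e. sums representable only with equal summands).
Enumerate pairs (a, a') with a < a' (symmetric, so each unordered pair gives one sum; this covers all a ≠ a'):
  -2 + 0 = -2
  -2 + 3 = 1
  -2 + 6 = 4
  0 + 3 = 3
  0 + 6 = 6
  3 + 6 = 9
Collected distinct sums: {-2, 1, 3, 4, 6, 9}
|A +̂ A| = 6
(Reference bound: |A +̂ A| ≥ 2|A| - 3 for |A| ≥ 2, with |A| = 4 giving ≥ 5.)

|A +̂ A| = 6


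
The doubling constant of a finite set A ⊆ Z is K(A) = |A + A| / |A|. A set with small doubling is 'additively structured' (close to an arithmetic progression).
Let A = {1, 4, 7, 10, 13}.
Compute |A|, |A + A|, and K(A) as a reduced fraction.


|A| = 5.
Compute A + A by enumerating all 25 pairs.
A + A = {2, 5, 8, 11, 14, 17, 20, 23, 26}, so |A + A| = 9.
K = |A + A| / |A| = 9/5 (already in lowest terms) ≈ 1.8000.
Reference: AP of size 5 gives K = 9/5 ≈ 1.8000; a fully generic set of size 5 gives K ≈ 3.0000.

|A| = 5, |A + A| = 9, K = 9/5.


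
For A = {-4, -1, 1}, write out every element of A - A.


A - A = {a - a' : a, a' ∈ A}.
Compute a - a' for each ordered pair (a, a'):
a = -4: -4--4=0, -4--1=-3, -4-1=-5
a = -1: -1--4=3, -1--1=0, -1-1=-2
a = 1: 1--4=5, 1--1=2, 1-1=0
Collecting distinct values (and noting 0 appears from a-a):
A - A = {-5, -3, -2, 0, 2, 3, 5}
|A - A| = 7

A - A = {-5, -3, -2, 0, 2, 3, 5}


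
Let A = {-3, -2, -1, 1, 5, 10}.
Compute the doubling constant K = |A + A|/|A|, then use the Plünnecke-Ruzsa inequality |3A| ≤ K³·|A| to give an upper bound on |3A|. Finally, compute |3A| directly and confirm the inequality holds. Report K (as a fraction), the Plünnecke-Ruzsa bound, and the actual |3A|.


|A| = 6.
Step 1: Compute A + A by enumerating all 36 pairs.
A + A = {-6, -5, -4, -3, -2, -1, 0, 2, 3, 4, 6, 7, 8, 9, 10, 11, 15, 20}, so |A + A| = 18.
Step 2: Doubling constant K = |A + A|/|A| = 18/6 = 18/6 ≈ 3.0000.
Step 3: Plünnecke-Ruzsa gives |3A| ≤ K³·|A| = (3.0000)³ · 6 ≈ 162.0000.
Step 4: Compute 3A = A + A + A directly by enumerating all triples (a,b,c) ∈ A³; |3A| = 33.
Step 5: Check 33 ≤ 162.0000? Yes ✓.

K = 18/6, Plünnecke-Ruzsa bound K³|A| ≈ 162.0000, |3A| = 33, inequality holds.


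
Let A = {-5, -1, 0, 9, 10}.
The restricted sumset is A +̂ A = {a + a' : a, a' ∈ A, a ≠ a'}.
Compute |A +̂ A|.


Restricted sumset: A +̂ A = {a + a' : a ∈ A, a' ∈ A, a ≠ a'}.
Equivalently, take A + A and drop any sum 2a that is achievable ONLY as a + a for a ∈ A (i.e. sums representable only with equal summands).
Enumerate pairs (a, a') with a < a' (symmetric, so each unordered pair gives one sum; this covers all a ≠ a'):
  -5 + -1 = -6
  -5 + 0 = -5
  -5 + 9 = 4
  -5 + 10 = 5
  -1 + 0 = -1
  -1 + 9 = 8
  -1 + 10 = 9
  0 + 9 = 9
  0 + 10 = 10
  9 + 10 = 19
Collected distinct sums: {-6, -5, -1, 4, 5, 8, 9, 10, 19}
|A +̂ A| = 9
(Reference bound: |A +̂ A| ≥ 2|A| - 3 for |A| ≥ 2, with |A| = 5 giving ≥ 7.)

|A +̂ A| = 9


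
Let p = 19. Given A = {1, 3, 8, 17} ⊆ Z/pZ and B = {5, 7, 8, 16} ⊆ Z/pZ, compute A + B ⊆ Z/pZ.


Work in Z/19Z: reduce every sum a + b modulo 19.
Enumerate all 16 pairs:
a = 1: 1+5=6, 1+7=8, 1+8=9, 1+16=17
a = 3: 3+5=8, 3+7=10, 3+8=11, 3+16=0
a = 8: 8+5=13, 8+7=15, 8+8=16, 8+16=5
a = 17: 17+5=3, 17+7=5, 17+8=6, 17+16=14
Distinct residues collected: {0, 3, 5, 6, 8, 9, 10, 11, 13, 14, 15, 16, 17}
|A + B| = 13 (out of 19 total residues).

A + B = {0, 3, 5, 6, 8, 9, 10, 11, 13, 14, 15, 16, 17}


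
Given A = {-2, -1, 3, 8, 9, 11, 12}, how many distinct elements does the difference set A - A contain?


A - A = {a - a' : a, a' ∈ A}; |A| = 7.
Bounds: 2|A|-1 ≤ |A - A| ≤ |A|² - |A| + 1, i.e. 13 ≤ |A - A| ≤ 43.
Note: 0 ∈ A - A always (from a - a). The set is symmetric: if d ∈ A - A then -d ∈ A - A.
Enumerate nonzero differences d = a - a' with a > a' (then include -d):
Positive differences: {1, 2, 3, 4, 5, 6, 8, 9, 10, 11, 12, 13, 14}
Full difference set: {0} ∪ (positive diffs) ∪ (negative diffs).
|A - A| = 1 + 2·13 = 27 (matches direct enumeration: 27).

|A - A| = 27


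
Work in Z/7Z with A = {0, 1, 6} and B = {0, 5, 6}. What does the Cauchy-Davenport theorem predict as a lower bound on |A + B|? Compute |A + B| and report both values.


Cauchy-Davenport: |A + B| ≥ min(p, |A| + |B| - 1) for A, B nonempty in Z/pZ.
|A| = 3, |B| = 3, p = 7.
CD lower bound = min(7, 3 + 3 - 1) = min(7, 5) = 5.
Compute A + B mod 7 directly:
a = 0: 0+0=0, 0+5=5, 0+6=6
a = 1: 1+0=1, 1+5=6, 1+6=0
a = 6: 6+0=6, 6+5=4, 6+6=5
A + B = {0, 1, 4, 5, 6}, so |A + B| = 5.
Verify: 5 ≥ 5? Yes ✓.

CD lower bound = 5, actual |A + B| = 5.


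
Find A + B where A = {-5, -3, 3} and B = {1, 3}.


A + B = {a + b : a ∈ A, b ∈ B}.
Enumerate all |A|·|B| = 3·2 = 6 pairs (a, b) and collect distinct sums.
a = -5: -5+1=-4, -5+3=-2
a = -3: -3+1=-2, -3+3=0
a = 3: 3+1=4, 3+3=6
Collecting distinct sums: A + B = {-4, -2, 0, 4, 6}
|A + B| = 5

A + B = {-4, -2, 0, 4, 6}


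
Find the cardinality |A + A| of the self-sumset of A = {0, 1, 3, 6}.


A + A = {a + a' : a, a' ∈ A}; |A| = 4.
General bounds: 2|A| - 1 ≤ |A + A| ≤ |A|(|A|+1)/2, i.e. 7 ≤ |A + A| ≤ 10.
Lower bound 2|A|-1 is attained iff A is an arithmetic progression.
Enumerate sums a + a' for a ≤ a' (symmetric, so this suffices):
a = 0: 0+0=0, 0+1=1, 0+3=3, 0+6=6
a = 1: 1+1=2, 1+3=4, 1+6=7
a = 3: 3+3=6, 3+6=9
a = 6: 6+6=12
Distinct sums: {0, 1, 2, 3, 4, 6, 7, 9, 12}
|A + A| = 9

|A + A| = 9


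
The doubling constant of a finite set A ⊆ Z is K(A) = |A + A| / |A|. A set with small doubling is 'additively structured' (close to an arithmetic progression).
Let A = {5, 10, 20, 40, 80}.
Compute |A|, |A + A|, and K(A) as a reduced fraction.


|A| = 5.
Compute A + A by enumerating all 25 pairs.
A + A = {10, 15, 20, 25, 30, 40, 45, 50, 60, 80, 85, 90, 100, 120, 160}, so |A + A| = 15.
K = |A + A| / |A| = 15/5 = 3/1 ≈ 3.0000.
Reference: AP of size 5 gives K = 9/5 ≈ 1.8000; a fully generic set of size 5 gives K ≈ 3.0000.

|A| = 5, |A + A| = 15, K = 15/5 = 3/1.


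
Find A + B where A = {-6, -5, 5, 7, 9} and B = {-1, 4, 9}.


A + B = {a + b : a ∈ A, b ∈ B}.
Enumerate all |A|·|B| = 5·3 = 15 pairs (a, b) and collect distinct sums.
a = -6: -6+-1=-7, -6+4=-2, -6+9=3
a = -5: -5+-1=-6, -5+4=-1, -5+9=4
a = 5: 5+-1=4, 5+4=9, 5+9=14
a = 7: 7+-1=6, 7+4=11, 7+9=16
a = 9: 9+-1=8, 9+4=13, 9+9=18
Collecting distinct sums: A + B = {-7, -6, -2, -1, 3, 4, 6, 8, 9, 11, 13, 14, 16, 18}
|A + B| = 14

A + B = {-7, -6, -2, -1, 3, 4, 6, 8, 9, 11, 13, 14, 16, 18}


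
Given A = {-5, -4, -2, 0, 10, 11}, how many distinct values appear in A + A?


A + A = {a + a' : a, a' ∈ A}; |A| = 6.
General bounds: 2|A| - 1 ≤ |A + A| ≤ |A|(|A|+1)/2, i.e. 11 ≤ |A + A| ≤ 21.
Lower bound 2|A|-1 is attained iff A is an arithmetic progression.
Enumerate sums a + a' for a ≤ a' (symmetric, so this suffices):
a = -5: -5+-5=-10, -5+-4=-9, -5+-2=-7, -5+0=-5, -5+10=5, -5+11=6
a = -4: -4+-4=-8, -4+-2=-6, -4+0=-4, -4+10=6, -4+11=7
a = -2: -2+-2=-4, -2+0=-2, -2+10=8, -2+11=9
a = 0: 0+0=0, 0+10=10, 0+11=11
a = 10: 10+10=20, 10+11=21
a = 11: 11+11=22
Distinct sums: {-10, -9, -8, -7, -6, -5, -4, -2, 0, 5, 6, 7, 8, 9, 10, 11, 20, 21, 22}
|A + A| = 19

|A + A| = 19


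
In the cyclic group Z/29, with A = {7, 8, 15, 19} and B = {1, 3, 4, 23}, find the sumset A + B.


Work in Z/29Z: reduce every sum a + b modulo 29.
Enumerate all 16 pairs:
a = 7: 7+1=8, 7+3=10, 7+4=11, 7+23=1
a = 8: 8+1=9, 8+3=11, 8+4=12, 8+23=2
a = 15: 15+1=16, 15+3=18, 15+4=19, 15+23=9
a = 19: 19+1=20, 19+3=22, 19+4=23, 19+23=13
Distinct residues collected: {1, 2, 8, 9, 10, 11, 12, 13, 16, 18, 19, 20, 22, 23}
|A + B| = 14 (out of 29 total residues).

A + B = {1, 2, 8, 9, 10, 11, 12, 13, 16, 18, 19, 20, 22, 23}


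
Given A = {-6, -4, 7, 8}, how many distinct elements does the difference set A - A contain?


A - A = {a - a' : a, a' ∈ A}; |A| = 4.
Bounds: 2|A|-1 ≤ |A - A| ≤ |A|² - |A| + 1, i.e. 7 ≤ |A - A| ≤ 13.
Note: 0 ∈ A - A always (from a - a). The set is symmetric: if d ∈ A - A then -d ∈ A - A.
Enumerate nonzero differences d = a - a' with a > a' (then include -d):
Positive differences: {1, 2, 11, 12, 13, 14}
Full difference set: {0} ∪ (positive diffs) ∪ (negative diffs).
|A - A| = 1 + 2·6 = 13 (matches direct enumeration: 13).

|A - A| = 13


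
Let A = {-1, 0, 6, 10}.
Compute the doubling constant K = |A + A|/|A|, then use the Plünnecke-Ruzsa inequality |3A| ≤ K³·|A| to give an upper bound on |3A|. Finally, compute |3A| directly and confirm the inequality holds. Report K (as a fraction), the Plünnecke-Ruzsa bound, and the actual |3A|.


|A| = 4.
Step 1: Compute A + A by enumerating all 16 pairs.
A + A = {-2, -1, 0, 5, 6, 9, 10, 12, 16, 20}, so |A + A| = 10.
Step 2: Doubling constant K = |A + A|/|A| = 10/4 = 10/4 ≈ 2.5000.
Step 3: Plünnecke-Ruzsa gives |3A| ≤ K³·|A| = (2.5000)³ · 4 ≈ 62.5000.
Step 4: Compute 3A = A + A + A directly by enumerating all triples (a,b,c) ∈ A³; |3A| = 20.
Step 5: Check 20 ≤ 62.5000? Yes ✓.

K = 10/4, Plünnecke-Ruzsa bound K³|A| ≈ 62.5000, |3A| = 20, inequality holds.


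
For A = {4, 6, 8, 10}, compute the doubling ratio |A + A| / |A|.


|A| = 4.
Compute A + A by enumerating all 16 pairs.
A + A = {8, 10, 12, 14, 16, 18, 20}, so |A + A| = 7.
K = |A + A| / |A| = 7/4 (already in lowest terms) ≈ 1.7500.
Reference: AP of size 4 gives K = 7/4 ≈ 1.7500; a fully generic set of size 4 gives K ≈ 2.5000.

|A| = 4, |A + A| = 7, K = 7/4.


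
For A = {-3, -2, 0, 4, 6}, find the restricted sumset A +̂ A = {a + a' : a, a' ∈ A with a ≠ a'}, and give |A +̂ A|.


Restricted sumset: A +̂ A = {a + a' : a ∈ A, a' ∈ A, a ≠ a'}.
Equivalently, take A + A and drop any sum 2a that is achievable ONLY as a + a for a ∈ A (i.e. sums representable only with equal summands).
Enumerate pairs (a, a') with a < a' (symmetric, so each unordered pair gives one sum; this covers all a ≠ a'):
  -3 + -2 = -5
  -3 + 0 = -3
  -3 + 4 = 1
  -3 + 6 = 3
  -2 + 0 = -2
  -2 + 4 = 2
  -2 + 6 = 4
  0 + 4 = 4
  0 + 6 = 6
  4 + 6 = 10
Collected distinct sums: {-5, -3, -2, 1, 2, 3, 4, 6, 10}
|A +̂ A| = 9
(Reference bound: |A +̂ A| ≥ 2|A| - 3 for |A| ≥ 2, with |A| = 5 giving ≥ 7.)

|A +̂ A| = 9


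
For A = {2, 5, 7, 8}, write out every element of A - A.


A - A = {a - a' : a, a' ∈ A}.
Compute a - a' for each ordered pair (a, a'):
a = 2: 2-2=0, 2-5=-3, 2-7=-5, 2-8=-6
a = 5: 5-2=3, 5-5=0, 5-7=-2, 5-8=-3
a = 7: 7-2=5, 7-5=2, 7-7=0, 7-8=-1
a = 8: 8-2=6, 8-5=3, 8-7=1, 8-8=0
Collecting distinct values (and noting 0 appears from a-a):
A - A = {-6, -5, -3, -2, -1, 0, 1, 2, 3, 5, 6}
|A - A| = 11

A - A = {-6, -5, -3, -2, -1, 0, 1, 2, 3, 5, 6}


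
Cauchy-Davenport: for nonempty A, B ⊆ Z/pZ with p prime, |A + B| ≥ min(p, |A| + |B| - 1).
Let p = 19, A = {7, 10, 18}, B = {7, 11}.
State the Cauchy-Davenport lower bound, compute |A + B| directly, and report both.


Cauchy-Davenport: |A + B| ≥ min(p, |A| + |B| - 1) for A, B nonempty in Z/pZ.
|A| = 3, |B| = 2, p = 19.
CD lower bound = min(19, 3 + 2 - 1) = min(19, 4) = 4.
Compute A + B mod 19 directly:
a = 7: 7+7=14, 7+11=18
a = 10: 10+7=17, 10+11=2
a = 18: 18+7=6, 18+11=10
A + B = {2, 6, 10, 14, 17, 18}, so |A + B| = 6.
Verify: 6 ≥ 4? Yes ✓.

CD lower bound = 4, actual |A + B| = 6.


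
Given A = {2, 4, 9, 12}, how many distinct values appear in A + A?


A + A = {a + a' : a, a' ∈ A}; |A| = 4.
General bounds: 2|A| - 1 ≤ |A + A| ≤ |A|(|A|+1)/2, i.e. 7 ≤ |A + A| ≤ 10.
Lower bound 2|A|-1 is attained iff A is an arithmetic progression.
Enumerate sums a + a' for a ≤ a' (symmetric, so this suffices):
a = 2: 2+2=4, 2+4=6, 2+9=11, 2+12=14
a = 4: 4+4=8, 4+9=13, 4+12=16
a = 9: 9+9=18, 9+12=21
a = 12: 12+12=24
Distinct sums: {4, 6, 8, 11, 13, 14, 16, 18, 21, 24}
|A + A| = 10

|A + A| = 10


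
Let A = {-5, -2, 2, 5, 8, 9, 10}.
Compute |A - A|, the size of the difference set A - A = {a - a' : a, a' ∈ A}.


A - A = {a - a' : a, a' ∈ A}; |A| = 7.
Bounds: 2|A|-1 ≤ |A - A| ≤ |A|² - |A| + 1, i.e. 13 ≤ |A - A| ≤ 43.
Note: 0 ∈ A - A always (from a - a). The set is symmetric: if d ∈ A - A then -d ∈ A - A.
Enumerate nonzero differences d = a - a' with a > a' (then include -d):
Positive differences: {1, 2, 3, 4, 5, 6, 7, 8, 10, 11, 12, 13, 14, 15}
Full difference set: {0} ∪ (positive diffs) ∪ (negative diffs).
|A - A| = 1 + 2·14 = 29 (matches direct enumeration: 29).

|A - A| = 29


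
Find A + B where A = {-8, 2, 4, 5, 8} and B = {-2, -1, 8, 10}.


A + B = {a + b : a ∈ A, b ∈ B}.
Enumerate all |A|·|B| = 5·4 = 20 pairs (a, b) and collect distinct sums.
a = -8: -8+-2=-10, -8+-1=-9, -8+8=0, -8+10=2
a = 2: 2+-2=0, 2+-1=1, 2+8=10, 2+10=12
a = 4: 4+-2=2, 4+-1=3, 4+8=12, 4+10=14
a = 5: 5+-2=3, 5+-1=4, 5+8=13, 5+10=15
a = 8: 8+-2=6, 8+-1=7, 8+8=16, 8+10=18
Collecting distinct sums: A + B = {-10, -9, 0, 1, 2, 3, 4, 6, 7, 10, 12, 13, 14, 15, 16, 18}
|A + B| = 16

A + B = {-10, -9, 0, 1, 2, 3, 4, 6, 7, 10, 12, 13, 14, 15, 16, 18}


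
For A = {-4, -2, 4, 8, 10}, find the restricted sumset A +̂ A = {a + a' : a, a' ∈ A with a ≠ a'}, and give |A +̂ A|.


Restricted sumset: A +̂ A = {a + a' : a ∈ A, a' ∈ A, a ≠ a'}.
Equivalently, take A + A and drop any sum 2a that is achievable ONLY as a + a for a ∈ A (i.e. sums representable only with equal summands).
Enumerate pairs (a, a') with a < a' (symmetric, so each unordered pair gives one sum; this covers all a ≠ a'):
  -4 + -2 = -6
  -4 + 4 = 0
  -4 + 8 = 4
  -4 + 10 = 6
  -2 + 4 = 2
  -2 + 8 = 6
  -2 + 10 = 8
  4 + 8 = 12
  4 + 10 = 14
  8 + 10 = 18
Collected distinct sums: {-6, 0, 2, 4, 6, 8, 12, 14, 18}
|A +̂ A| = 9
(Reference bound: |A +̂ A| ≥ 2|A| - 3 for |A| ≥ 2, with |A| = 5 giving ≥ 7.)

|A +̂ A| = 9


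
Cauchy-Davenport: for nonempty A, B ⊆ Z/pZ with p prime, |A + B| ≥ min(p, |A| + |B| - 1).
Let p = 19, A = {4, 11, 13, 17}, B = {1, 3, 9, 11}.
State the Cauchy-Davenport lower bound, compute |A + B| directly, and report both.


Cauchy-Davenport: |A + B| ≥ min(p, |A| + |B| - 1) for A, B nonempty in Z/pZ.
|A| = 4, |B| = 4, p = 19.
CD lower bound = min(19, 4 + 4 - 1) = min(19, 7) = 7.
Compute A + B mod 19 directly:
a = 4: 4+1=5, 4+3=7, 4+9=13, 4+11=15
a = 11: 11+1=12, 11+3=14, 11+9=1, 11+11=3
a = 13: 13+1=14, 13+3=16, 13+9=3, 13+11=5
a = 17: 17+1=18, 17+3=1, 17+9=7, 17+11=9
A + B = {1, 3, 5, 7, 9, 12, 13, 14, 15, 16, 18}, so |A + B| = 11.
Verify: 11 ≥ 7? Yes ✓.

CD lower bound = 7, actual |A + B| = 11.


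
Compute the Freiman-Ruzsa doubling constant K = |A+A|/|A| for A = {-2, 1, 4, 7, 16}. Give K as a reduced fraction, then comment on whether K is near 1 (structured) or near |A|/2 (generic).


|A| = 5.
Compute A + A by enumerating all 25 pairs.
A + A = {-4, -1, 2, 5, 8, 11, 14, 17, 20, 23, 32}, so |A + A| = 11.
K = |A + A| / |A| = 11/5 (already in lowest terms) ≈ 2.2000.
Reference: AP of size 5 gives K = 9/5 ≈ 1.8000; a fully generic set of size 5 gives K ≈ 3.0000.

|A| = 5, |A + A| = 11, K = 11/5.


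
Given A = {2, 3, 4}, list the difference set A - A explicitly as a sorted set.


A - A = {a - a' : a, a' ∈ A}.
Compute a - a' for each ordered pair (a, a'):
a = 2: 2-2=0, 2-3=-1, 2-4=-2
a = 3: 3-2=1, 3-3=0, 3-4=-1
a = 4: 4-2=2, 4-3=1, 4-4=0
Collecting distinct values (and noting 0 appears from a-a):
A - A = {-2, -1, 0, 1, 2}
|A - A| = 5

A - A = {-2, -1, 0, 1, 2}


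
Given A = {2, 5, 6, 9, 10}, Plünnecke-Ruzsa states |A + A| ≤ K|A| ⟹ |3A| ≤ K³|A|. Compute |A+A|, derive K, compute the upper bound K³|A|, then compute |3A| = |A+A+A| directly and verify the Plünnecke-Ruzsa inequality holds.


|A| = 5.
Step 1: Compute A + A by enumerating all 25 pairs.
A + A = {4, 7, 8, 10, 11, 12, 14, 15, 16, 18, 19, 20}, so |A + A| = 12.
Step 2: Doubling constant K = |A + A|/|A| = 12/5 = 12/5 ≈ 2.4000.
Step 3: Plünnecke-Ruzsa gives |3A| ≤ K³·|A| = (2.4000)³ · 5 ≈ 69.1200.
Step 4: Compute 3A = A + A + A directly by enumerating all triples (a,b,c) ∈ A³; |3A| = 22.
Step 5: Check 22 ≤ 69.1200? Yes ✓.

K = 12/5, Plünnecke-Ruzsa bound K³|A| ≈ 69.1200, |3A| = 22, inequality holds.


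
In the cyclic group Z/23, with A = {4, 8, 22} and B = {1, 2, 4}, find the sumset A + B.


Work in Z/23Z: reduce every sum a + b modulo 23.
Enumerate all 9 pairs:
a = 4: 4+1=5, 4+2=6, 4+4=8
a = 8: 8+1=9, 8+2=10, 8+4=12
a = 22: 22+1=0, 22+2=1, 22+4=3
Distinct residues collected: {0, 1, 3, 5, 6, 8, 9, 10, 12}
|A + B| = 9 (out of 23 total residues).

A + B = {0, 1, 3, 5, 6, 8, 9, 10, 12}


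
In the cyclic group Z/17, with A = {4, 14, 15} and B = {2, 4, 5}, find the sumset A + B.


Work in Z/17Z: reduce every sum a + b modulo 17.
Enumerate all 9 pairs:
a = 4: 4+2=6, 4+4=8, 4+5=9
a = 14: 14+2=16, 14+4=1, 14+5=2
a = 15: 15+2=0, 15+4=2, 15+5=3
Distinct residues collected: {0, 1, 2, 3, 6, 8, 9, 16}
|A + B| = 8 (out of 17 total residues).

A + B = {0, 1, 2, 3, 6, 8, 9, 16}


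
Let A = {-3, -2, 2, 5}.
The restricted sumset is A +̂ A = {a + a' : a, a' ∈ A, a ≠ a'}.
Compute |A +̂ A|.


Restricted sumset: A +̂ A = {a + a' : a ∈ A, a' ∈ A, a ≠ a'}.
Equivalently, take A + A and drop any sum 2a that is achievable ONLY as a + a for a ∈ A (i.e. sums representable only with equal summands).
Enumerate pairs (a, a') with a < a' (symmetric, so each unordered pair gives one sum; this covers all a ≠ a'):
  -3 + -2 = -5
  -3 + 2 = -1
  -3 + 5 = 2
  -2 + 2 = 0
  -2 + 5 = 3
  2 + 5 = 7
Collected distinct sums: {-5, -1, 0, 2, 3, 7}
|A +̂ A| = 6
(Reference bound: |A +̂ A| ≥ 2|A| - 3 for |A| ≥ 2, with |A| = 4 giving ≥ 5.)

|A +̂ A| = 6


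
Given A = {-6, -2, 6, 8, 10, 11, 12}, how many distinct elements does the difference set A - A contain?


A - A = {a - a' : a, a' ∈ A}; |A| = 7.
Bounds: 2|A|-1 ≤ |A - A| ≤ |A|² - |A| + 1, i.e. 13 ≤ |A - A| ≤ 43.
Note: 0 ∈ A - A always (from a - a). The set is symmetric: if d ∈ A - A then -d ∈ A - A.
Enumerate nonzero differences d = a - a' with a > a' (then include -d):
Positive differences: {1, 2, 3, 4, 5, 6, 8, 10, 12, 13, 14, 16, 17, 18}
Full difference set: {0} ∪ (positive diffs) ∪ (negative diffs).
|A - A| = 1 + 2·14 = 29 (matches direct enumeration: 29).

|A - A| = 29


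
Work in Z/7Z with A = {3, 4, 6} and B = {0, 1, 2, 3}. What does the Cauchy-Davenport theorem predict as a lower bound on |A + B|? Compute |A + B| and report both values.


Cauchy-Davenport: |A + B| ≥ min(p, |A| + |B| - 1) for A, B nonempty in Z/pZ.
|A| = 3, |B| = 4, p = 7.
CD lower bound = min(7, 3 + 4 - 1) = min(7, 6) = 6.
Compute A + B mod 7 directly:
a = 3: 3+0=3, 3+1=4, 3+2=5, 3+3=6
a = 4: 4+0=4, 4+1=5, 4+2=6, 4+3=0
a = 6: 6+0=6, 6+1=0, 6+2=1, 6+3=2
A + B = {0, 1, 2, 3, 4, 5, 6}, so |A + B| = 7.
Verify: 7 ≥ 6? Yes ✓.

CD lower bound = 6, actual |A + B| = 7.


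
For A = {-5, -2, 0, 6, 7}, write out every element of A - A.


A - A = {a - a' : a, a' ∈ A}.
Compute a - a' for each ordered pair (a, a'):
a = -5: -5--5=0, -5--2=-3, -5-0=-5, -5-6=-11, -5-7=-12
a = -2: -2--5=3, -2--2=0, -2-0=-2, -2-6=-8, -2-7=-9
a = 0: 0--5=5, 0--2=2, 0-0=0, 0-6=-6, 0-7=-7
a = 6: 6--5=11, 6--2=8, 6-0=6, 6-6=0, 6-7=-1
a = 7: 7--5=12, 7--2=9, 7-0=7, 7-6=1, 7-7=0
Collecting distinct values (and noting 0 appears from a-a):
A - A = {-12, -11, -9, -8, -7, -6, -5, -3, -2, -1, 0, 1, 2, 3, 5, 6, 7, 8, 9, 11, 12}
|A - A| = 21

A - A = {-12, -11, -9, -8, -7, -6, -5, -3, -2, -1, 0, 1, 2, 3, 5, 6, 7, 8, 9, 11, 12}


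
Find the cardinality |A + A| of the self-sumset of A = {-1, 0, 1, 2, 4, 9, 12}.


A + A = {a + a' : a, a' ∈ A}; |A| = 7.
General bounds: 2|A| - 1 ≤ |A + A| ≤ |A|(|A|+1)/2, i.e. 13 ≤ |A + A| ≤ 28.
Lower bound 2|A|-1 is attained iff A is an arithmetic progression.
Enumerate sums a + a' for a ≤ a' (symmetric, so this suffices):
a = -1: -1+-1=-2, -1+0=-1, -1+1=0, -1+2=1, -1+4=3, -1+9=8, -1+12=11
a = 0: 0+0=0, 0+1=1, 0+2=2, 0+4=4, 0+9=9, 0+12=12
a = 1: 1+1=2, 1+2=3, 1+4=5, 1+9=10, 1+12=13
a = 2: 2+2=4, 2+4=6, 2+9=11, 2+12=14
a = 4: 4+4=8, 4+9=13, 4+12=16
a = 9: 9+9=18, 9+12=21
a = 12: 12+12=24
Distinct sums: {-2, -1, 0, 1, 2, 3, 4, 5, 6, 8, 9, 10, 11, 12, 13, 14, 16, 18, 21, 24}
|A + A| = 20

|A + A| = 20


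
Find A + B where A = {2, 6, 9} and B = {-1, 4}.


A + B = {a + b : a ∈ A, b ∈ B}.
Enumerate all |A|·|B| = 3·2 = 6 pairs (a, b) and collect distinct sums.
a = 2: 2+-1=1, 2+4=6
a = 6: 6+-1=5, 6+4=10
a = 9: 9+-1=8, 9+4=13
Collecting distinct sums: A + B = {1, 5, 6, 8, 10, 13}
|A + B| = 6

A + B = {1, 5, 6, 8, 10, 13}


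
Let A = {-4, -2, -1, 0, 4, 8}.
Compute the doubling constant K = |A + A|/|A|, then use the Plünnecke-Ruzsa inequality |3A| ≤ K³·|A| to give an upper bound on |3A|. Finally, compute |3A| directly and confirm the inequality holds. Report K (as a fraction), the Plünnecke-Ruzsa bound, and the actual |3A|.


|A| = 6.
Step 1: Compute A + A by enumerating all 36 pairs.
A + A = {-8, -6, -5, -4, -3, -2, -1, 0, 2, 3, 4, 6, 7, 8, 12, 16}, so |A + A| = 16.
Step 2: Doubling constant K = |A + A|/|A| = 16/6 = 16/6 ≈ 2.6667.
Step 3: Plünnecke-Ruzsa gives |3A| ≤ K³·|A| = (2.6667)³ · 6 ≈ 113.7778.
Step 4: Compute 3A = A + A + A directly by enumerating all triples (a,b,c) ∈ A³; |3A| = 28.
Step 5: Check 28 ≤ 113.7778? Yes ✓.

K = 16/6, Plünnecke-Ruzsa bound K³|A| ≈ 113.7778, |3A| = 28, inequality holds.


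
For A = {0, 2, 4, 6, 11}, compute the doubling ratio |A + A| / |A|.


|A| = 5.
Compute A + A by enumerating all 25 pairs.
A + A = {0, 2, 4, 6, 8, 10, 11, 12, 13, 15, 17, 22}, so |A + A| = 12.
K = |A + A| / |A| = 12/5 (already in lowest terms) ≈ 2.4000.
Reference: AP of size 5 gives K = 9/5 ≈ 1.8000; a fully generic set of size 5 gives K ≈ 3.0000.

|A| = 5, |A + A| = 12, K = 12/5.


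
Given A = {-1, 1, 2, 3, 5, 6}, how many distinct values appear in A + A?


A + A = {a + a' : a, a' ∈ A}; |A| = 6.
General bounds: 2|A| - 1 ≤ |A + A| ≤ |A|(|A|+1)/2, i.e. 11 ≤ |A + A| ≤ 21.
Lower bound 2|A|-1 is attained iff A is an arithmetic progression.
Enumerate sums a + a' for a ≤ a' (symmetric, so this suffices):
a = -1: -1+-1=-2, -1+1=0, -1+2=1, -1+3=2, -1+5=4, -1+6=5
a = 1: 1+1=2, 1+2=3, 1+3=4, 1+5=6, 1+6=7
a = 2: 2+2=4, 2+3=5, 2+5=7, 2+6=8
a = 3: 3+3=6, 3+5=8, 3+6=9
a = 5: 5+5=10, 5+6=11
a = 6: 6+6=12
Distinct sums: {-2, 0, 1, 2, 3, 4, 5, 6, 7, 8, 9, 10, 11, 12}
|A + A| = 14

|A + A| = 14


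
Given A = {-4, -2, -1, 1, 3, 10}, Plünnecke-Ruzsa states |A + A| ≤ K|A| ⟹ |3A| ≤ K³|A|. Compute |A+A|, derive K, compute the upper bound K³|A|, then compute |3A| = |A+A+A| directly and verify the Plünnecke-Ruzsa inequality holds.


|A| = 6.
Step 1: Compute A + A by enumerating all 36 pairs.
A + A = {-8, -6, -5, -4, -3, -2, -1, 0, 1, 2, 4, 6, 8, 9, 11, 13, 20}, so |A + A| = 17.
Step 2: Doubling constant K = |A + A|/|A| = 17/6 = 17/6 ≈ 2.8333.
Step 3: Plünnecke-Ruzsa gives |3A| ≤ K³·|A| = (2.8333)³ · 6 ≈ 136.4722.
Step 4: Compute 3A = A + A + A directly by enumerating all triples (a,b,c) ∈ A³; |3A| = 31.
Step 5: Check 31 ≤ 136.4722? Yes ✓.

K = 17/6, Plünnecke-Ruzsa bound K³|A| ≈ 136.4722, |3A| = 31, inequality holds.


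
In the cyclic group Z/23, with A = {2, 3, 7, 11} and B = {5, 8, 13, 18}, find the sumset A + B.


Work in Z/23Z: reduce every sum a + b modulo 23.
Enumerate all 16 pairs:
a = 2: 2+5=7, 2+8=10, 2+13=15, 2+18=20
a = 3: 3+5=8, 3+8=11, 3+13=16, 3+18=21
a = 7: 7+5=12, 7+8=15, 7+13=20, 7+18=2
a = 11: 11+5=16, 11+8=19, 11+13=1, 11+18=6
Distinct residues collected: {1, 2, 6, 7, 8, 10, 11, 12, 15, 16, 19, 20, 21}
|A + B| = 13 (out of 23 total residues).

A + B = {1, 2, 6, 7, 8, 10, 11, 12, 15, 16, 19, 20, 21}


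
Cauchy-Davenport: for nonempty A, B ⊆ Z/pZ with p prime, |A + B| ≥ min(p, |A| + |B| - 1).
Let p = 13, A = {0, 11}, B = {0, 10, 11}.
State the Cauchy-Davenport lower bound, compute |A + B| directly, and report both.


Cauchy-Davenport: |A + B| ≥ min(p, |A| + |B| - 1) for A, B nonempty in Z/pZ.
|A| = 2, |B| = 3, p = 13.
CD lower bound = min(13, 2 + 3 - 1) = min(13, 4) = 4.
Compute A + B mod 13 directly:
a = 0: 0+0=0, 0+10=10, 0+11=11
a = 11: 11+0=11, 11+10=8, 11+11=9
A + B = {0, 8, 9, 10, 11}, so |A + B| = 5.
Verify: 5 ≥ 4? Yes ✓.

CD lower bound = 4, actual |A + B| = 5.


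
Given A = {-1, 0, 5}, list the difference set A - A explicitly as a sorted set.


A - A = {a - a' : a, a' ∈ A}.
Compute a - a' for each ordered pair (a, a'):
a = -1: -1--1=0, -1-0=-1, -1-5=-6
a = 0: 0--1=1, 0-0=0, 0-5=-5
a = 5: 5--1=6, 5-0=5, 5-5=0
Collecting distinct values (and noting 0 appears from a-a):
A - A = {-6, -5, -1, 0, 1, 5, 6}
|A - A| = 7

A - A = {-6, -5, -1, 0, 1, 5, 6}


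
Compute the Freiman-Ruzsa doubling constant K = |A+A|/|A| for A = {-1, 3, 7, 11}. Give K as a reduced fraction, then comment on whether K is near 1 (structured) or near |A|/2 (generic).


|A| = 4.
Compute A + A by enumerating all 16 pairs.
A + A = {-2, 2, 6, 10, 14, 18, 22}, so |A + A| = 7.
K = |A + A| / |A| = 7/4 (already in lowest terms) ≈ 1.7500.
Reference: AP of size 4 gives K = 7/4 ≈ 1.7500; a fully generic set of size 4 gives K ≈ 2.5000.

|A| = 4, |A + A| = 7, K = 7/4.


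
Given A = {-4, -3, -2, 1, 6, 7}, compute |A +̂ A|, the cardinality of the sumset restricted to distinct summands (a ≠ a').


Restricted sumset: A +̂ A = {a + a' : a ∈ A, a' ∈ A, a ≠ a'}.
Equivalently, take A + A and drop any sum 2a that is achievable ONLY as a + a for a ∈ A (i.e. sums representable only with equal summands).
Enumerate pairs (a, a') with a < a' (symmetric, so each unordered pair gives one sum; this covers all a ≠ a'):
  -4 + -3 = -7
  -4 + -2 = -6
  -4 + 1 = -3
  -4 + 6 = 2
  -4 + 7 = 3
  -3 + -2 = -5
  -3 + 1 = -2
  -3 + 6 = 3
  -3 + 7 = 4
  -2 + 1 = -1
  -2 + 6 = 4
  -2 + 7 = 5
  1 + 6 = 7
  1 + 7 = 8
  6 + 7 = 13
Collected distinct sums: {-7, -6, -5, -3, -2, -1, 2, 3, 4, 5, 7, 8, 13}
|A +̂ A| = 13
(Reference bound: |A +̂ A| ≥ 2|A| - 3 for |A| ≥ 2, with |A| = 6 giving ≥ 9.)

|A +̂ A| = 13


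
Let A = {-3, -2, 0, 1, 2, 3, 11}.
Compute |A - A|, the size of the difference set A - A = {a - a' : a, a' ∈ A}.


A - A = {a - a' : a, a' ∈ A}; |A| = 7.
Bounds: 2|A|-1 ≤ |A - A| ≤ |A|² - |A| + 1, i.e. 13 ≤ |A - A| ≤ 43.
Note: 0 ∈ A - A always (from a - a). The set is symmetric: if d ∈ A - A then -d ∈ A - A.
Enumerate nonzero differences d = a - a' with a > a' (then include -d):
Positive differences: {1, 2, 3, 4, 5, 6, 8, 9, 10, 11, 13, 14}
Full difference set: {0} ∪ (positive diffs) ∪ (negative diffs).
|A - A| = 1 + 2·12 = 25 (matches direct enumeration: 25).

|A - A| = 25


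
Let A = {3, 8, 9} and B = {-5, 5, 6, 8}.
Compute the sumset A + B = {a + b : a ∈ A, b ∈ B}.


A + B = {a + b : a ∈ A, b ∈ B}.
Enumerate all |A|·|B| = 3·4 = 12 pairs (a, b) and collect distinct sums.
a = 3: 3+-5=-2, 3+5=8, 3+6=9, 3+8=11
a = 8: 8+-5=3, 8+5=13, 8+6=14, 8+8=16
a = 9: 9+-5=4, 9+5=14, 9+6=15, 9+8=17
Collecting distinct sums: A + B = {-2, 3, 4, 8, 9, 11, 13, 14, 15, 16, 17}
|A + B| = 11

A + B = {-2, 3, 4, 8, 9, 11, 13, 14, 15, 16, 17}


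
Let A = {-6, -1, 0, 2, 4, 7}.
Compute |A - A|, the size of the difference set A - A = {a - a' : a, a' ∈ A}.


A - A = {a - a' : a, a' ∈ A}; |A| = 6.
Bounds: 2|A|-1 ≤ |A - A| ≤ |A|² - |A| + 1, i.e. 11 ≤ |A - A| ≤ 31.
Note: 0 ∈ A - A always (from a - a). The set is symmetric: if d ∈ A - A then -d ∈ A - A.
Enumerate nonzero differences d = a - a' with a > a' (then include -d):
Positive differences: {1, 2, 3, 4, 5, 6, 7, 8, 10, 13}
Full difference set: {0} ∪ (positive diffs) ∪ (negative diffs).
|A - A| = 1 + 2·10 = 21 (matches direct enumeration: 21).

|A - A| = 21


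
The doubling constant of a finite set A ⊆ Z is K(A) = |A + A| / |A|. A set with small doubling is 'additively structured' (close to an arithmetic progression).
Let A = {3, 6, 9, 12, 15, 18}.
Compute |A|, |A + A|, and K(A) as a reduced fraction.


|A| = 6.
Compute A + A by enumerating all 36 pairs.
A + A = {6, 9, 12, 15, 18, 21, 24, 27, 30, 33, 36}, so |A + A| = 11.
K = |A + A| / |A| = 11/6 (already in lowest terms) ≈ 1.8333.
Reference: AP of size 6 gives K = 11/6 ≈ 1.8333; a fully generic set of size 6 gives K ≈ 3.5000.

|A| = 6, |A + A| = 11, K = 11/6.


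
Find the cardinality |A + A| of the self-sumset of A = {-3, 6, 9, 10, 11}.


A + A = {a + a' : a, a' ∈ A}; |A| = 5.
General bounds: 2|A| - 1 ≤ |A + A| ≤ |A|(|A|+1)/2, i.e. 9 ≤ |A + A| ≤ 15.
Lower bound 2|A|-1 is attained iff A is an arithmetic progression.
Enumerate sums a + a' for a ≤ a' (symmetric, so this suffices):
a = -3: -3+-3=-6, -3+6=3, -3+9=6, -3+10=7, -3+11=8
a = 6: 6+6=12, 6+9=15, 6+10=16, 6+11=17
a = 9: 9+9=18, 9+10=19, 9+11=20
a = 10: 10+10=20, 10+11=21
a = 11: 11+11=22
Distinct sums: {-6, 3, 6, 7, 8, 12, 15, 16, 17, 18, 19, 20, 21, 22}
|A + A| = 14

|A + A| = 14


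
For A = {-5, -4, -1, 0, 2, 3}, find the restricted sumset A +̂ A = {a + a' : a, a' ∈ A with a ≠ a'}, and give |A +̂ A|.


Restricted sumset: A +̂ A = {a + a' : a ∈ A, a' ∈ A, a ≠ a'}.
Equivalently, take A + A and drop any sum 2a that is achievable ONLY as a + a for a ∈ A (i.e. sums representable only with equal summands).
Enumerate pairs (a, a') with a < a' (symmetric, so each unordered pair gives one sum; this covers all a ≠ a'):
  -5 + -4 = -9
  -5 + -1 = -6
  -5 + 0 = -5
  -5 + 2 = -3
  -5 + 3 = -2
  -4 + -1 = -5
  -4 + 0 = -4
  -4 + 2 = -2
  -4 + 3 = -1
  -1 + 0 = -1
  -1 + 2 = 1
  -1 + 3 = 2
  0 + 2 = 2
  0 + 3 = 3
  2 + 3 = 5
Collected distinct sums: {-9, -6, -5, -4, -3, -2, -1, 1, 2, 3, 5}
|A +̂ A| = 11
(Reference bound: |A +̂ A| ≥ 2|A| - 3 for |A| ≥ 2, with |A| = 6 giving ≥ 9.)

|A +̂ A| = 11


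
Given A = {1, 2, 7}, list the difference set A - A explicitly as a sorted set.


A - A = {a - a' : a, a' ∈ A}.
Compute a - a' for each ordered pair (a, a'):
a = 1: 1-1=0, 1-2=-1, 1-7=-6
a = 2: 2-1=1, 2-2=0, 2-7=-5
a = 7: 7-1=6, 7-2=5, 7-7=0
Collecting distinct values (and noting 0 appears from a-a):
A - A = {-6, -5, -1, 0, 1, 5, 6}
|A - A| = 7

A - A = {-6, -5, -1, 0, 1, 5, 6}


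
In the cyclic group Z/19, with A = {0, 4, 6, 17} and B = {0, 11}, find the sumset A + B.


Work in Z/19Z: reduce every sum a + b modulo 19.
Enumerate all 8 pairs:
a = 0: 0+0=0, 0+11=11
a = 4: 4+0=4, 4+11=15
a = 6: 6+0=6, 6+11=17
a = 17: 17+0=17, 17+11=9
Distinct residues collected: {0, 4, 6, 9, 11, 15, 17}
|A + B| = 7 (out of 19 total residues).

A + B = {0, 4, 6, 9, 11, 15, 17}


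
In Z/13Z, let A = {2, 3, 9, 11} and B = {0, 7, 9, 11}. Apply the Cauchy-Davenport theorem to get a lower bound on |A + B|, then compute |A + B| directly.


Cauchy-Davenport: |A + B| ≥ min(p, |A| + |B| - 1) for A, B nonempty in Z/pZ.
|A| = 4, |B| = 4, p = 13.
CD lower bound = min(13, 4 + 4 - 1) = min(13, 7) = 7.
Compute A + B mod 13 directly:
a = 2: 2+0=2, 2+7=9, 2+9=11, 2+11=0
a = 3: 3+0=3, 3+7=10, 3+9=12, 3+11=1
a = 9: 9+0=9, 9+7=3, 9+9=5, 9+11=7
a = 11: 11+0=11, 11+7=5, 11+9=7, 11+11=9
A + B = {0, 1, 2, 3, 5, 7, 9, 10, 11, 12}, so |A + B| = 10.
Verify: 10 ≥ 7? Yes ✓.

CD lower bound = 7, actual |A + B| = 10.


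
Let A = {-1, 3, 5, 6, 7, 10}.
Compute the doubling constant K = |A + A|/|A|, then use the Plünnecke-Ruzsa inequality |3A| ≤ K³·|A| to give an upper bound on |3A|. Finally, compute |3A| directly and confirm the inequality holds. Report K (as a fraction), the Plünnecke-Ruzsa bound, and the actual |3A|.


|A| = 6.
Step 1: Compute A + A by enumerating all 36 pairs.
A + A = {-2, 2, 4, 5, 6, 8, 9, 10, 11, 12, 13, 14, 15, 16, 17, 20}, so |A + A| = 16.
Step 2: Doubling constant K = |A + A|/|A| = 16/6 = 16/6 ≈ 2.6667.
Step 3: Plünnecke-Ruzsa gives |3A| ≤ K³·|A| = (2.6667)³ · 6 ≈ 113.7778.
Step 4: Compute 3A = A + A + A directly by enumerating all triples (a,b,c) ∈ A³; |3A| = 27.
Step 5: Check 27 ≤ 113.7778? Yes ✓.

K = 16/6, Plünnecke-Ruzsa bound K³|A| ≈ 113.7778, |3A| = 27, inequality holds.


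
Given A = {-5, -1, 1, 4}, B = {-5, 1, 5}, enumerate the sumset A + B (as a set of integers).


A + B = {a + b : a ∈ A, b ∈ B}.
Enumerate all |A|·|B| = 4·3 = 12 pairs (a, b) and collect distinct sums.
a = -5: -5+-5=-10, -5+1=-4, -5+5=0
a = -1: -1+-5=-6, -1+1=0, -1+5=4
a = 1: 1+-5=-4, 1+1=2, 1+5=6
a = 4: 4+-5=-1, 4+1=5, 4+5=9
Collecting distinct sums: A + B = {-10, -6, -4, -1, 0, 2, 4, 5, 6, 9}
|A + B| = 10

A + B = {-10, -6, -4, -1, 0, 2, 4, 5, 6, 9}


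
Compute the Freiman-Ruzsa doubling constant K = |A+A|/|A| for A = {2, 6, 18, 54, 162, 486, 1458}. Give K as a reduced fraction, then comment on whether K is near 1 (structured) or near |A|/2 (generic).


|A| = 7.
Compute A + A by enumerating all 49 pairs.
A + A = {4, 8, 12, 20, 24, 36, 56, 60, 72, 108, 164, 168, 180, 216, 324, 488, 492, 504, 540, 648, 972, 1460, 1464, 1476, 1512, 1620, 1944, 2916}, so |A + A| = 28.
K = |A + A| / |A| = 28/7 = 4/1 ≈ 4.0000.
Reference: AP of size 7 gives K = 13/7 ≈ 1.8571; a fully generic set of size 7 gives K ≈ 4.0000.

|A| = 7, |A + A| = 28, K = 28/7 = 4/1.


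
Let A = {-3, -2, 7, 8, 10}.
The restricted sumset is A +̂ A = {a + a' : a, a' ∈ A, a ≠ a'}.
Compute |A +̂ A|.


Restricted sumset: A +̂ A = {a + a' : a ∈ A, a' ∈ A, a ≠ a'}.
Equivalently, take A + A and drop any sum 2a that is achievable ONLY as a + a for a ∈ A (i.e. sums representable only with equal summands).
Enumerate pairs (a, a') with a < a' (symmetric, so each unordered pair gives one sum; this covers all a ≠ a'):
  -3 + -2 = -5
  -3 + 7 = 4
  -3 + 8 = 5
  -3 + 10 = 7
  -2 + 7 = 5
  -2 + 8 = 6
  -2 + 10 = 8
  7 + 8 = 15
  7 + 10 = 17
  8 + 10 = 18
Collected distinct sums: {-5, 4, 5, 6, 7, 8, 15, 17, 18}
|A +̂ A| = 9
(Reference bound: |A +̂ A| ≥ 2|A| - 3 for |A| ≥ 2, with |A| = 5 giving ≥ 7.)

|A +̂ A| = 9


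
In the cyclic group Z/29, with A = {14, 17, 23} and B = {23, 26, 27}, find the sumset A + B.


Work in Z/29Z: reduce every sum a + b modulo 29.
Enumerate all 9 pairs:
a = 14: 14+23=8, 14+26=11, 14+27=12
a = 17: 17+23=11, 17+26=14, 17+27=15
a = 23: 23+23=17, 23+26=20, 23+27=21
Distinct residues collected: {8, 11, 12, 14, 15, 17, 20, 21}
|A + B| = 8 (out of 29 total residues).

A + B = {8, 11, 12, 14, 15, 17, 20, 21}


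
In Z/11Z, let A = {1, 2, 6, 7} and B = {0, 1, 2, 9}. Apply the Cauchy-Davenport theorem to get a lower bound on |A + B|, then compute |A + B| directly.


Cauchy-Davenport: |A + B| ≥ min(p, |A| + |B| - 1) for A, B nonempty in Z/pZ.
|A| = 4, |B| = 4, p = 11.
CD lower bound = min(11, 4 + 4 - 1) = min(11, 7) = 7.
Compute A + B mod 11 directly:
a = 1: 1+0=1, 1+1=2, 1+2=3, 1+9=10
a = 2: 2+0=2, 2+1=3, 2+2=4, 2+9=0
a = 6: 6+0=6, 6+1=7, 6+2=8, 6+9=4
a = 7: 7+0=7, 7+1=8, 7+2=9, 7+9=5
A + B = {0, 1, 2, 3, 4, 5, 6, 7, 8, 9, 10}, so |A + B| = 11.
Verify: 11 ≥ 7? Yes ✓.

CD lower bound = 7, actual |A + B| = 11.


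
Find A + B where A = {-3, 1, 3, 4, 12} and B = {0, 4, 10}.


A + B = {a + b : a ∈ A, b ∈ B}.
Enumerate all |A|·|B| = 5·3 = 15 pairs (a, b) and collect distinct sums.
a = -3: -3+0=-3, -3+4=1, -3+10=7
a = 1: 1+0=1, 1+4=5, 1+10=11
a = 3: 3+0=3, 3+4=7, 3+10=13
a = 4: 4+0=4, 4+4=8, 4+10=14
a = 12: 12+0=12, 12+4=16, 12+10=22
Collecting distinct sums: A + B = {-3, 1, 3, 4, 5, 7, 8, 11, 12, 13, 14, 16, 22}
|A + B| = 13

A + B = {-3, 1, 3, 4, 5, 7, 8, 11, 12, 13, 14, 16, 22}


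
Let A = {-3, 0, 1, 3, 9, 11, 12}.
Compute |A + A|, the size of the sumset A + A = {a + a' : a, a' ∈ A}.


A + A = {a + a' : a, a' ∈ A}; |A| = 7.
General bounds: 2|A| - 1 ≤ |A + A| ≤ |A|(|A|+1)/2, i.e. 13 ≤ |A + A| ≤ 28.
Lower bound 2|A|-1 is attained iff A is an arithmetic progression.
Enumerate sums a + a' for a ≤ a' (symmetric, so this suffices):
a = -3: -3+-3=-6, -3+0=-3, -3+1=-2, -3+3=0, -3+9=6, -3+11=8, -3+12=9
a = 0: 0+0=0, 0+1=1, 0+3=3, 0+9=9, 0+11=11, 0+12=12
a = 1: 1+1=2, 1+3=4, 1+9=10, 1+11=12, 1+12=13
a = 3: 3+3=6, 3+9=12, 3+11=14, 3+12=15
a = 9: 9+9=18, 9+11=20, 9+12=21
a = 11: 11+11=22, 11+12=23
a = 12: 12+12=24
Distinct sums: {-6, -3, -2, 0, 1, 2, 3, 4, 6, 8, 9, 10, 11, 12, 13, 14, 15, 18, 20, 21, 22, 23, 24}
|A + A| = 23

|A + A| = 23


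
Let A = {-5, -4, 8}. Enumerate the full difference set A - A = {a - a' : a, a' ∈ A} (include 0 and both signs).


A - A = {a - a' : a, a' ∈ A}.
Compute a - a' for each ordered pair (a, a'):
a = -5: -5--5=0, -5--4=-1, -5-8=-13
a = -4: -4--5=1, -4--4=0, -4-8=-12
a = 8: 8--5=13, 8--4=12, 8-8=0
Collecting distinct values (and noting 0 appears from a-a):
A - A = {-13, -12, -1, 0, 1, 12, 13}
|A - A| = 7

A - A = {-13, -12, -1, 0, 1, 12, 13}


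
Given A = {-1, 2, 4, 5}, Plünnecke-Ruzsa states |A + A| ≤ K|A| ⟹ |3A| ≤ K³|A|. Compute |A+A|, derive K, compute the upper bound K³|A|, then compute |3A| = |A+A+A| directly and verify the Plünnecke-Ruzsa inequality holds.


|A| = 4.
Step 1: Compute A + A by enumerating all 16 pairs.
A + A = {-2, 1, 3, 4, 6, 7, 8, 9, 10}, so |A + A| = 9.
Step 2: Doubling constant K = |A + A|/|A| = 9/4 = 9/4 ≈ 2.2500.
Step 3: Plünnecke-Ruzsa gives |3A| ≤ K³·|A| = (2.2500)³ · 4 ≈ 45.5625.
Step 4: Compute 3A = A + A + A directly by enumerating all triples (a,b,c) ∈ A³; |3A| = 15.
Step 5: Check 15 ≤ 45.5625? Yes ✓.

K = 9/4, Plünnecke-Ruzsa bound K³|A| ≈ 45.5625, |3A| = 15, inequality holds.


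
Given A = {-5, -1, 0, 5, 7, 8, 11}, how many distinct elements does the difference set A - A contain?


A - A = {a - a' : a, a' ∈ A}; |A| = 7.
Bounds: 2|A|-1 ≤ |A - A| ≤ |A|² - |A| + 1, i.e. 13 ≤ |A - A| ≤ 43.
Note: 0 ∈ A - A always (from a - a). The set is symmetric: if d ∈ A - A then -d ∈ A - A.
Enumerate nonzero differences d = a - a' with a > a' (then include -d):
Positive differences: {1, 2, 3, 4, 5, 6, 7, 8, 9, 10, 11, 12, 13, 16}
Full difference set: {0} ∪ (positive diffs) ∪ (negative diffs).
|A - A| = 1 + 2·14 = 29 (matches direct enumeration: 29).

|A - A| = 29


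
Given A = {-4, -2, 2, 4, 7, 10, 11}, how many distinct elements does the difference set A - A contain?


A - A = {a - a' : a, a' ∈ A}; |A| = 7.
Bounds: 2|A|-1 ≤ |A - A| ≤ |A|² - |A| + 1, i.e. 13 ≤ |A - A| ≤ 43.
Note: 0 ∈ A - A always (from a - a). The set is symmetric: if d ∈ A - A then -d ∈ A - A.
Enumerate nonzero differences d = a - a' with a > a' (then include -d):
Positive differences: {1, 2, 3, 4, 5, 6, 7, 8, 9, 11, 12, 13, 14, 15}
Full difference set: {0} ∪ (positive diffs) ∪ (negative diffs).
|A - A| = 1 + 2·14 = 29 (matches direct enumeration: 29).

|A - A| = 29


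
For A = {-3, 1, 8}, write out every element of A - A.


A - A = {a - a' : a, a' ∈ A}.
Compute a - a' for each ordered pair (a, a'):
a = -3: -3--3=0, -3-1=-4, -3-8=-11
a = 1: 1--3=4, 1-1=0, 1-8=-7
a = 8: 8--3=11, 8-1=7, 8-8=0
Collecting distinct values (and noting 0 appears from a-a):
A - A = {-11, -7, -4, 0, 4, 7, 11}
|A - A| = 7

A - A = {-11, -7, -4, 0, 4, 7, 11}


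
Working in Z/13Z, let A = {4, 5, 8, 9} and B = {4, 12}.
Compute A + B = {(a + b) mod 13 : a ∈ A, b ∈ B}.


Work in Z/13Z: reduce every sum a + b modulo 13.
Enumerate all 8 pairs:
a = 4: 4+4=8, 4+12=3
a = 5: 5+4=9, 5+12=4
a = 8: 8+4=12, 8+12=7
a = 9: 9+4=0, 9+12=8
Distinct residues collected: {0, 3, 4, 7, 8, 9, 12}
|A + B| = 7 (out of 13 total residues).

A + B = {0, 3, 4, 7, 8, 9, 12}


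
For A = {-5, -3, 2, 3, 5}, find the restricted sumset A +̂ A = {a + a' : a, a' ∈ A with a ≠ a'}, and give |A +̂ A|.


Restricted sumset: A +̂ A = {a + a' : a ∈ A, a' ∈ A, a ≠ a'}.
Equivalently, take A + A and drop any sum 2a that is achievable ONLY as a + a for a ∈ A (i.e. sums representable only with equal summands).
Enumerate pairs (a, a') with a < a' (symmetric, so each unordered pair gives one sum; this covers all a ≠ a'):
  -5 + -3 = -8
  -5 + 2 = -3
  -5 + 3 = -2
  -5 + 5 = 0
  -3 + 2 = -1
  -3 + 3 = 0
  -3 + 5 = 2
  2 + 3 = 5
  2 + 5 = 7
  3 + 5 = 8
Collected distinct sums: {-8, -3, -2, -1, 0, 2, 5, 7, 8}
|A +̂ A| = 9
(Reference bound: |A +̂ A| ≥ 2|A| - 3 for |A| ≥ 2, with |A| = 5 giving ≥ 7.)

|A +̂ A| = 9


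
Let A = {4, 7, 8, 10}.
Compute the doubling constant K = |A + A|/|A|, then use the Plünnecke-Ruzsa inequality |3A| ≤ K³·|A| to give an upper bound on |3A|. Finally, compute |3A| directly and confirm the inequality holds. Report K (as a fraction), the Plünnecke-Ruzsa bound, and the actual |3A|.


|A| = 4.
Step 1: Compute A + A by enumerating all 16 pairs.
A + A = {8, 11, 12, 14, 15, 16, 17, 18, 20}, so |A + A| = 9.
Step 2: Doubling constant K = |A + A|/|A| = 9/4 = 9/4 ≈ 2.2500.
Step 3: Plünnecke-Ruzsa gives |3A| ≤ K³·|A| = (2.2500)³ · 4 ≈ 45.5625.
Step 4: Compute 3A = A + A + A directly by enumerating all triples (a,b,c) ∈ A³; |3A| = 15.
Step 5: Check 15 ≤ 45.5625? Yes ✓.

K = 9/4, Plünnecke-Ruzsa bound K³|A| ≈ 45.5625, |3A| = 15, inequality holds.
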